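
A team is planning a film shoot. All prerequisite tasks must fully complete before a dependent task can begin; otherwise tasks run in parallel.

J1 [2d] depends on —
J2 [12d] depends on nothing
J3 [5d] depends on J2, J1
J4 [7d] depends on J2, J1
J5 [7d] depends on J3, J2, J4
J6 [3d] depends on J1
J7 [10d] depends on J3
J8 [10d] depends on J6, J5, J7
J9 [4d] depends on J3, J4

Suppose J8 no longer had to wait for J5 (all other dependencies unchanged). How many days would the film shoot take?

Original critical path: J2→J3→J7→J8 = 12+5+10+10 = 37 ⇒ 37 days.
Dropping J5→J8 doesn't change J8's earliest start (27); another predecessor still binds.
New critical path: J2→J3→J7→J8 = 12+5+10+10 = 37 ⇒ 37 days.

37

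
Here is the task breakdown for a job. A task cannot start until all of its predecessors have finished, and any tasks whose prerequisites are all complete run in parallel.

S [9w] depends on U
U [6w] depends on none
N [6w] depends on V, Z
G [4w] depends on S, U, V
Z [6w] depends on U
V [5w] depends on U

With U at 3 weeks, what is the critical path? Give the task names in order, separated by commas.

U, S, G

As given, the longest chain is U→S→G = 6+9+4 = 19, so the finish is 19 weeks.
Since U is critical, the -3 change carries straight to that chain (now 16 weeks).
The critical path is still U→S→G; finish is now 16 weeks.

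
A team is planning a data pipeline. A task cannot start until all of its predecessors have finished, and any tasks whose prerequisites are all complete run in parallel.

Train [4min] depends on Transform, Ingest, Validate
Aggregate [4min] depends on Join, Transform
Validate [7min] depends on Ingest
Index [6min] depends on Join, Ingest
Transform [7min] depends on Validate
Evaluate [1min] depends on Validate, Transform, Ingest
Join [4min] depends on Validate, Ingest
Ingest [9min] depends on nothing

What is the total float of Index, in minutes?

Critical path: Ingest→Validate→Transform→Aggregate = 9+7+7+4 = 27, so the finish is 27 minutes.
The longest chain containing Index totals 26 minutes.
Slack of Index = 21 − 20 = 1 minute.

1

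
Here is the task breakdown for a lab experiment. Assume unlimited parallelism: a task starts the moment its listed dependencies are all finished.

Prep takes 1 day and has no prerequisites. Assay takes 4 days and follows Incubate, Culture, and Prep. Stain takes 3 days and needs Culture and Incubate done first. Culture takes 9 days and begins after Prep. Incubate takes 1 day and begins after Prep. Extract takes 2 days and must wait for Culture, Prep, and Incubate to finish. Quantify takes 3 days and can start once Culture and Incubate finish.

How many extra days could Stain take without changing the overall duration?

Critical path: Prep→Culture→Assay = 1+9+4 = 14, so the finish is 14 days.
Longest path through Stain: 13 days (earliest finish 13, latest finish 14).
Float = 14 − 13 = 1.

1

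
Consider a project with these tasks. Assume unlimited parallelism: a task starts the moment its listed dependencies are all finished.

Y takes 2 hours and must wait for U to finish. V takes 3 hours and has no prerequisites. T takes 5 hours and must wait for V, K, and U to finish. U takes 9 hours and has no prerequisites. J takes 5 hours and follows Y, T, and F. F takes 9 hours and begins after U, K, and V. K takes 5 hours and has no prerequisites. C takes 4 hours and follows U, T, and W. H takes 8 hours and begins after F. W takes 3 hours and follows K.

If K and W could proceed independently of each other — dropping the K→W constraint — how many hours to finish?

26

Original critical path: U→F→H = 9+9+8 = 26 ⇒ 26 hours.
Without K→W, W's earliest start moves from 5 to 0.
The longest chain is now U→F→H = 9+9+8 = 26, so the plan takes 26 hours.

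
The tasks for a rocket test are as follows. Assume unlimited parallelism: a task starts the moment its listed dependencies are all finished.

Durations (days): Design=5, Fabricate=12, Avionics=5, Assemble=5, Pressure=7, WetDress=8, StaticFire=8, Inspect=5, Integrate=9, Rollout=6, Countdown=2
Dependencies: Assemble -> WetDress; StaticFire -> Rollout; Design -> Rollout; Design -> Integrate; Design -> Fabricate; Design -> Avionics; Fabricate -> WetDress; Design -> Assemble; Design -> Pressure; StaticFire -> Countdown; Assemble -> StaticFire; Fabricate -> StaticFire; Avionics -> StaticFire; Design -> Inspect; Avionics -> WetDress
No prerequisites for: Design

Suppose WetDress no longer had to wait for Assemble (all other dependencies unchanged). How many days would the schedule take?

31

Before: longest chain Design→Fabricate→StaticFire→Rollout = 5+12+8+6 = 31, finish 31.
Dropping Assemble→WetDress doesn't change WetDress's earliest start (17); another predecessor still binds.
After: Design→Fabricate→StaticFire→Rollout = 5+12+8+6 = 31 → 31 days.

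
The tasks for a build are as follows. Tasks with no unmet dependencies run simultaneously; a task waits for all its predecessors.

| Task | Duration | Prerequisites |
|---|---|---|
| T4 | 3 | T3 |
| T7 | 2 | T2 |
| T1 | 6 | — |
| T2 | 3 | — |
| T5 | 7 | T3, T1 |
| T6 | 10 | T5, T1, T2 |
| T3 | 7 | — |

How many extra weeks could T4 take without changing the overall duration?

14

T3→T5→T6 = 7+7+10 = 24 sets the makespan at 24 weeks.
The longest chain containing T4 totals 10 weeks.
Slack of T4 = 21 − 7 = 14 weeks.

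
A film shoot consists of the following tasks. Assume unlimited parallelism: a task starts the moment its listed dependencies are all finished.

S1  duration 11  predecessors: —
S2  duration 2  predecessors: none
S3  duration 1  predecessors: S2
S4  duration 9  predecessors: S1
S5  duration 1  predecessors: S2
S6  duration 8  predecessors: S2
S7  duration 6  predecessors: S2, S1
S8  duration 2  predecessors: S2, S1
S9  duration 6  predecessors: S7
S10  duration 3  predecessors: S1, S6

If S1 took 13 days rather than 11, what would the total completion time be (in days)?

As given, the longest chain is S1→S7→S9 = 11+6+6 = 23, so the finish is 23 days.
S1 is on the critical path; changing it to 13 makes that path 25 days.
No other chain overtakes it, so the finish is 25 days.

25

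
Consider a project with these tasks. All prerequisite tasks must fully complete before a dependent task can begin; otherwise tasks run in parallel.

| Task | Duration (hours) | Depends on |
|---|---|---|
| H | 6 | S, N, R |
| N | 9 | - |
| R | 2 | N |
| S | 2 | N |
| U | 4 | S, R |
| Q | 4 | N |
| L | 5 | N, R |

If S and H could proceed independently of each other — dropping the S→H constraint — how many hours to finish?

With the dependency in place, N→R→H = 9+2+6 = 17 sets the finish at 17 hours.
Dropping S→H doesn't change H's earliest start (11); another predecessor still binds.
The longest chain is now N→R→H = 9+2+6 = 17, so the project takes 17 hours.

17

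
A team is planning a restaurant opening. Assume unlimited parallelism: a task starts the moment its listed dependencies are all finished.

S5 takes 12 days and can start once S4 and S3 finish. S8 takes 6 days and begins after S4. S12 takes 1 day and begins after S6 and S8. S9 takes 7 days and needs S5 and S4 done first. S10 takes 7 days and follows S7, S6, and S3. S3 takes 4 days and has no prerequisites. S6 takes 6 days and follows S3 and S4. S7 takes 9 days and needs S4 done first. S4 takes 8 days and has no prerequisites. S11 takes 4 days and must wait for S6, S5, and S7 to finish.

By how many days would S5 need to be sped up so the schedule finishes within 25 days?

Current finish: 27 days; target: 25.
S5 is on every critical path, so each day cut from S5 cuts the finish by one (this holds down to a finish of 24).
Need 27 − 25 = 2 days off S5 → S5 becomes 10 days, finish becomes 25.

2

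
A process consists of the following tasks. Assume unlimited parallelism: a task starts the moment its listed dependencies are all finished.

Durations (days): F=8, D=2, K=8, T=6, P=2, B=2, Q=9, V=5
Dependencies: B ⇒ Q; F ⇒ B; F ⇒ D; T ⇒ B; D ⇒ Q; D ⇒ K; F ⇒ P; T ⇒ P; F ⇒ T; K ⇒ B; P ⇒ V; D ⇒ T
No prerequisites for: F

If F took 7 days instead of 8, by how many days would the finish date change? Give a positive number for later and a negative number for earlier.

-1

As given, the longest chain is F→D→K→B→Q = 8+2+8+2+9 = 29, so the finish is 29 days.
Since F is critical, the -1 change carries straight to that chain (now 28 days).
The critical path is still F→D→K→B→Q; finish is now 28 days.
Change in finish: 28 − 29 = -1 days.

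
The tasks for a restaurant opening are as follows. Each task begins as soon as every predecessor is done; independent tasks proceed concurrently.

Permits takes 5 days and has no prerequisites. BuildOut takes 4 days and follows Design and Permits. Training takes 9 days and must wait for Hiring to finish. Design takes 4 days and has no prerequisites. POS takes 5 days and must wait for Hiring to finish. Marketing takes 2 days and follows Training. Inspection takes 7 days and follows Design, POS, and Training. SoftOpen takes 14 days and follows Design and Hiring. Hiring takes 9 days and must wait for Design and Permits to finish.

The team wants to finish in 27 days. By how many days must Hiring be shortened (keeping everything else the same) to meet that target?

3

Current finish: 30 days; target: 27.
Hiring is on every critical path, so each day cut from Hiring cuts the finish by one (this holds down to a finish of 22).
Need 30 − 27 = 3 days off Hiring → Hiring becomes 6 days, finish becomes 27.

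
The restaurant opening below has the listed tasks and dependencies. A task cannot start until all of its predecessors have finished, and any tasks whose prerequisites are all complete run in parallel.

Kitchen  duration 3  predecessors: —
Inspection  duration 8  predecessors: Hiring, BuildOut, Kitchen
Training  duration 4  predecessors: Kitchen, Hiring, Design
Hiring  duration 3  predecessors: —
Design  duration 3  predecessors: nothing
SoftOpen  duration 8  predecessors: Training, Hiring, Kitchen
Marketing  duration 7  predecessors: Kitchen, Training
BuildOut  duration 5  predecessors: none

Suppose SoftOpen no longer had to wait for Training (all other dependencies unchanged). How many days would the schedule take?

14

With the dependency in place, Design→Training→SoftOpen = 3+4+8 = 15 sets the finish at 15 days.
Without Training→SoftOpen, SoftOpen's earliest start moves from 7 to 3.
New critical path: Design→Training→Marketing = 3+4+7 = 14 ⇒ 14 days.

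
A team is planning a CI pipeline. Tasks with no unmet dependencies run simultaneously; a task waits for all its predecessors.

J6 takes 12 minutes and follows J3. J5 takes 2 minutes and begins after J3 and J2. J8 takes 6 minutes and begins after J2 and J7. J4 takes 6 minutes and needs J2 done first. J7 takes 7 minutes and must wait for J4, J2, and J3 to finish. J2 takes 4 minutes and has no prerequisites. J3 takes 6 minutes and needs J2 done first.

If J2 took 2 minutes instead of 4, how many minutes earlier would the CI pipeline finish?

Baseline: J2→J3→J7→J8 = 4+6+7+6 = 23 → 23 minutes.
Since J2 is critical, the -2 change carries straight to that chain (now 21 minutes).
No other chain overtakes it, so the finish is 21 minutes.
Change in finish: 21 − 23 = -2 minutes.

2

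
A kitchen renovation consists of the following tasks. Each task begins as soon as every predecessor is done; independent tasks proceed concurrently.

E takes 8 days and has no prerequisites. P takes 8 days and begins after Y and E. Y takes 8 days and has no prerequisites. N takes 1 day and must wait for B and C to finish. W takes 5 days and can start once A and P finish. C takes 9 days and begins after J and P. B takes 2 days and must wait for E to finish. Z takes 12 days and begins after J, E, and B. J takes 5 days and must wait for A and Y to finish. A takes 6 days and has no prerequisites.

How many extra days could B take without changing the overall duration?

4

Critical path: E→P→C→N = 8+8+9+1 = 26, so the finish is 26 days.
B finishes as early as 10 and must finish by 14.
Float = 26 − 22 = 4.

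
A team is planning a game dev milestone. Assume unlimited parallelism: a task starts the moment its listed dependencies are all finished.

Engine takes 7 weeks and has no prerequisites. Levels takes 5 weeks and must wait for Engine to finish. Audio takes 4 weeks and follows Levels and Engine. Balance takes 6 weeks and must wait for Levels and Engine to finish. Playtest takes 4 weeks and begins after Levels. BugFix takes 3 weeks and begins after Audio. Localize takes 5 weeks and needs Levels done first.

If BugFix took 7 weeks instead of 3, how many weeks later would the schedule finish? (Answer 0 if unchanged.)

Baseline: Engine→Levels→Audio→BugFix = 7+5+4+3 = 19 → 19 weeks.
Since BugFix is critical, the +4 change carries straight to that chain (now 23 weeks).
That remains the longest chain; total 23 weeks.
Change in finish: 23 − 19 = +4 weeks.

4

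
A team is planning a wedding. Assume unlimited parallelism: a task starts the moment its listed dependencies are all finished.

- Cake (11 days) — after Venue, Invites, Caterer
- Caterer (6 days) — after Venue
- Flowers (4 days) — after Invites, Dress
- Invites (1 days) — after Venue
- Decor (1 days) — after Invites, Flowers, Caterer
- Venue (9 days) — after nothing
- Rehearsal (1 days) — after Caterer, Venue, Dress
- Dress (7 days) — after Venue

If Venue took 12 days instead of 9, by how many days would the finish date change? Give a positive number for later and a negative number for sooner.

As given, the longest chain is Venue→Caterer→Cake = 9+6+11 = 26, so the finish is 26 days.
Since Venue is critical, the +3 change carries straight to that chain (now 29 days).
The critical path is still Venue→Caterer→Cake; finish is now 29 days.
Change in finish: 29 − 26 = +3 days.

3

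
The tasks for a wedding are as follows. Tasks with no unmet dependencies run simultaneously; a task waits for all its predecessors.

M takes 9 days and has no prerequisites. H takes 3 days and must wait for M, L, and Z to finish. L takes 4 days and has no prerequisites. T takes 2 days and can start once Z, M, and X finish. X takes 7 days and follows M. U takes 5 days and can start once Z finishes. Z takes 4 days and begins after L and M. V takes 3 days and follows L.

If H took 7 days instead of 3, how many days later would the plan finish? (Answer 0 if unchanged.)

The binding path is M→X→T = 9+7+2 = 18; finish at 18 days.
H has 2 days of float (longest path through it is 16).
Now M→Z→H = 9+4+7 = 20 is longest, so the finish becomes 20 days.
Change in finish: 20 − 18 = +2 days.

2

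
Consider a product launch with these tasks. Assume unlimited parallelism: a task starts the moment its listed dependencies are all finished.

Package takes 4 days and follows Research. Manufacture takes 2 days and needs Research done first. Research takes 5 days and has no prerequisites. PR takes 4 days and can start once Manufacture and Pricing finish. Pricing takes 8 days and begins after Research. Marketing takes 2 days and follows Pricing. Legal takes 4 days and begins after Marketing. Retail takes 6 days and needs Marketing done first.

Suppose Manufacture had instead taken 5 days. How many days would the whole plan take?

Actual critical path: Research→Pricing→Marketing→Retail = 5+8+2+6 = 21 ⇒ 21 days.
Manufacture is off the critical path — its longest chain is 11 days, giving 10 of slack.
No other chain overtakes it, so the finish is 21 days.

21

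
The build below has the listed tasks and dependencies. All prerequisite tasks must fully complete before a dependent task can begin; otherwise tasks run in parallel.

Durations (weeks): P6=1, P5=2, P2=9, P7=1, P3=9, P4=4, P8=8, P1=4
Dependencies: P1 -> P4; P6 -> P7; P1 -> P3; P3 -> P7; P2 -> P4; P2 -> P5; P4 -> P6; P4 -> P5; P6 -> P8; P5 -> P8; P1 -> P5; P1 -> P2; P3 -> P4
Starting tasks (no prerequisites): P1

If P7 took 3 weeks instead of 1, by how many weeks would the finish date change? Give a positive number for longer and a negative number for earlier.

0

The binding path is P1→P2→P4→P5→P8 = 4+9+4+2+8 = 27; finish at 27 weeks.
P7 is off the critical path — its longest chain is 19 weeks, giving 8 of slack.
The critical path is still P1→P2→P4→P5→P8; finish is now 27 weeks.
Change in finish: 27 − 27 = +0 weeks.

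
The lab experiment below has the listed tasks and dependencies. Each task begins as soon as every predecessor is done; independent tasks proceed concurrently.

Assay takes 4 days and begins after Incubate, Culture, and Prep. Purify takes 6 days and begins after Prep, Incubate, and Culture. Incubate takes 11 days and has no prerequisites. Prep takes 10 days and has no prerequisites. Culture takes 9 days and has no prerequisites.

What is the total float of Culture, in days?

Incubate→Purify = 11+6 = 17 sets the makespan at 17 days.
The longest chain containing Culture totals 15 days.
So Culture can slip 11 − 9 = 2 days.

2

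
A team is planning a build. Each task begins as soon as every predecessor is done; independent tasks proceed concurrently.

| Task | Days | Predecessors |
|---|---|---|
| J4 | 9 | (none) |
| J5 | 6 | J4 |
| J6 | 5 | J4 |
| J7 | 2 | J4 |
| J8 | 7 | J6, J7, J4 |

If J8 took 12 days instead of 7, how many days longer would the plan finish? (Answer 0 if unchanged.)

As given, the longest chain is J4→J6→J8 = 9+5+7 = 21, so the finish is 21 days.
J8 lies on that path, so at 12 days the path becomes 26 days.
That remains the longest chain; total 26 days.
Change in finish: 26 − 21 = +5 days.

5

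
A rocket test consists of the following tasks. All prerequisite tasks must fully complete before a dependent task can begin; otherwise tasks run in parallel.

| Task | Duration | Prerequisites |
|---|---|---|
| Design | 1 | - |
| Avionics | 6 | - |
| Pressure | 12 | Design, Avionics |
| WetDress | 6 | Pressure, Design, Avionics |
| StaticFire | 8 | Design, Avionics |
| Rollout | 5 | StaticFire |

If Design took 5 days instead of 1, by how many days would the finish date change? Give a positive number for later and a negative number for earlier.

0

Critical path before the change: Avionics→Pressure→WetDress = 6+12+6 = 24 giving 24 days.
Design has 5 days of float (longest path through it is 19).
That remains the longest chain; total 24 days.
Change in finish: 24 − 24 = +0 days.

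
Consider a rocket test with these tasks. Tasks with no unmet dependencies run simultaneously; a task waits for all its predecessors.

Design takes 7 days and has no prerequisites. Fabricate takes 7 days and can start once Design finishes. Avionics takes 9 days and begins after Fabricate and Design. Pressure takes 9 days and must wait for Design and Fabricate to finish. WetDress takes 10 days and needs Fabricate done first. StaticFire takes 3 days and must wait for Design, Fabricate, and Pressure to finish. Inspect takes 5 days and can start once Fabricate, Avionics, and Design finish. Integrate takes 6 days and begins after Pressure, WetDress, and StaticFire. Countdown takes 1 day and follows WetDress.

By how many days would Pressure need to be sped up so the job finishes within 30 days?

Current finish: 32 days; target: 30.
Pressure is on every critical path, so each day cut from Pressure cuts the finish by one (this holds down to a finish of 30).
Need 32 − 30 = 2 days off Pressure → Pressure becomes 7 days, finish becomes 30.

2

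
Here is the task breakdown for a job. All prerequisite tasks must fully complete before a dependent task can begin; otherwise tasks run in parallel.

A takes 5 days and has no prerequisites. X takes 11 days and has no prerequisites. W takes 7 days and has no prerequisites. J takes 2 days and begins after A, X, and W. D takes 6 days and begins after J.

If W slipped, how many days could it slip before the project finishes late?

The longest chain is X→J→D = 11+2+6 = 19; overall finish 19 days.
W finishes as early as 7 and must finish by 11.
Slack of W = 4 − 0 = 4 days.

4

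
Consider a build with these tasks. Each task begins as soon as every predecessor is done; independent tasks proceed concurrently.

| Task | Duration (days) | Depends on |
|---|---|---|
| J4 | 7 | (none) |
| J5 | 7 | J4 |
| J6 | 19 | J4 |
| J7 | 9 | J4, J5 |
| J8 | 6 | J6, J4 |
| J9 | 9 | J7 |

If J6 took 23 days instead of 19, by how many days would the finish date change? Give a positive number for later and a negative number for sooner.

4

Actual critical path: J4→J6→J8 = 7+19+6 = 32 ⇒ 32 days.
J6 is on the critical path; changing it to 23 makes that path 36 days.
No other chain overtakes it, so the finish is 36 days.
Change in finish: 36 − 32 = +4 days.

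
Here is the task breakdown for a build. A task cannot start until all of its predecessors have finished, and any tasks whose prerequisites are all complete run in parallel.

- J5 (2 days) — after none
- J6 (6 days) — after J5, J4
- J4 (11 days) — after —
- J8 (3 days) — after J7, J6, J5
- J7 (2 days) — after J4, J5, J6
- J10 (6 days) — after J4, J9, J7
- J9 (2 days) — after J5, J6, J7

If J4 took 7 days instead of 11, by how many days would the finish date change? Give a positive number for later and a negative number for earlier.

The binding path is J4→J6→J7→J9→J10 = 11+6+2+2+6 = 27; finish at 27 days.
Since J4 is critical, the -4 change carries straight to that chain (now 23 days).
The critical path is still J4→J6→J7→J9→J10; finish is now 23 days.
Change in finish: 23 − 27 = -4 days.

-4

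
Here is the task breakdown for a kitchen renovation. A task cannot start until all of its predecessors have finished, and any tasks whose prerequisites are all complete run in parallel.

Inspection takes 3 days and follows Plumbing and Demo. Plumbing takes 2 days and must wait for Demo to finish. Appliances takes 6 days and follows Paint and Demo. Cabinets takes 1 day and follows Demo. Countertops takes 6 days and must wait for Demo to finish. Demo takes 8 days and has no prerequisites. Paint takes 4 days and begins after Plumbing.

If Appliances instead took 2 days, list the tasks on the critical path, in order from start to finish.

Critical path before the change: Demo→Plumbing→Paint→Appliances = 8+2+4+6 = 20 giving 20 days.
Appliances is on the critical path; changing it to 2 makes that path 16 days.
That remains the longest chain; total 16 days.

Demo, Plumbing, Paint, Appliances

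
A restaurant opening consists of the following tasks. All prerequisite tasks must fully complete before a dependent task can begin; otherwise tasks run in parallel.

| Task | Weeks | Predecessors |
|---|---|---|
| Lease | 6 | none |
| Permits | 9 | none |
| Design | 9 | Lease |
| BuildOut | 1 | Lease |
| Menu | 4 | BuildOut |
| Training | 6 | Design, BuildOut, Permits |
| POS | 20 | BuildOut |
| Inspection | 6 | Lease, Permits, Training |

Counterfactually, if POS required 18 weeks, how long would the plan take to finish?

The binding path is Lease→BuildOut→POS = 6+1+20 = 27; finish at 27 weeks.
POS lies on that path, so at 18 weeks the path becomes 25 weeks.
Now Lease→Design→Training→Inspection = 6+9+6+6 = 27 is longest, so the finish becomes 27 weeks.

27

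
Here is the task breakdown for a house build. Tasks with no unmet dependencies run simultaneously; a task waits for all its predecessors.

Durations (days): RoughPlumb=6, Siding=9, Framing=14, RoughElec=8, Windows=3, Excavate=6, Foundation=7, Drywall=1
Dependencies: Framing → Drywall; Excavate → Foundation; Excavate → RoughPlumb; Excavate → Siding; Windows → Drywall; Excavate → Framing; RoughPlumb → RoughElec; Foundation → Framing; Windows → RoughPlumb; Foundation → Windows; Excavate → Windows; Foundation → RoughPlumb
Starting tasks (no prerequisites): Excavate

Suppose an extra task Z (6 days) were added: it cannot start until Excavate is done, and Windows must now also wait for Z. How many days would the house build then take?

30

Originally the house build takes 30 days.
With Z inserted, Windows now waits for max(Excavate, Foundation, Z).
New critical path: Excavate→Foundation→Windows→RoughPlumb→RoughElec = 6+7+3+6+8 = 30 ⇒ 30 days.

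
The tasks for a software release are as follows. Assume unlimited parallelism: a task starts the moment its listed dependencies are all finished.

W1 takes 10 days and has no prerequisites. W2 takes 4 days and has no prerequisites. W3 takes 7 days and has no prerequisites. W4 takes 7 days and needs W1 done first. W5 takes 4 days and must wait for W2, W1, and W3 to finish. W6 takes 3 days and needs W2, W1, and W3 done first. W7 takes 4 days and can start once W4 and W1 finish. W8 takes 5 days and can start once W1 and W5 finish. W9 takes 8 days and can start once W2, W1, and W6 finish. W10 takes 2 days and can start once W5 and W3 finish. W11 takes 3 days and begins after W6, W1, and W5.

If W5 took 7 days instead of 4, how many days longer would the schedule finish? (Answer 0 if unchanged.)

Critical path before the change: W1→W4→W7 = 10+7+4 = 21 giving 21 days.
The longest path through W5 is only 19 days, so W5 has float 2.
Now W1→W5→W8 = 10+7+5 = 22 is longest, so the finish becomes 22 days.
Change in finish: 22 − 21 = +1 days.

1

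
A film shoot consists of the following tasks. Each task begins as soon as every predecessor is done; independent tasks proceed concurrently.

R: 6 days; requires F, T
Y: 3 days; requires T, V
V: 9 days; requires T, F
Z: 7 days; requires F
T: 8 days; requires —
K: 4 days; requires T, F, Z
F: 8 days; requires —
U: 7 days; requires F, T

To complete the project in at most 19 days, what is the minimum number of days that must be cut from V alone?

1

Current finish: 20 days; target: 19.
V is on every critical path, so each day cut from V cuts the finish by one (this holds down to a finish of 19).
Need 20 − 19 = 1 day off V → V becomes 8 days, finish becomes 19.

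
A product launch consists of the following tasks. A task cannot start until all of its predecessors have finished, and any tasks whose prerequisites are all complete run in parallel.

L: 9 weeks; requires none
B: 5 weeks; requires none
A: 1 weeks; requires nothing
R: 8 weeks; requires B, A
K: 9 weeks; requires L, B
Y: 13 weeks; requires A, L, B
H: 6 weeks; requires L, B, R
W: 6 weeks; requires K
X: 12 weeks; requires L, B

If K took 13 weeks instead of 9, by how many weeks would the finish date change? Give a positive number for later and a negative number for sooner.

Baseline: L→K→W = 9+9+6 = 24 → 24 weeks.
K lies on that path, so at 13 weeks the path becomes 28 weeks.
That remains the longest chain; total 28 weeks.
Change in finish: 28 − 24 = +4 weeks.

4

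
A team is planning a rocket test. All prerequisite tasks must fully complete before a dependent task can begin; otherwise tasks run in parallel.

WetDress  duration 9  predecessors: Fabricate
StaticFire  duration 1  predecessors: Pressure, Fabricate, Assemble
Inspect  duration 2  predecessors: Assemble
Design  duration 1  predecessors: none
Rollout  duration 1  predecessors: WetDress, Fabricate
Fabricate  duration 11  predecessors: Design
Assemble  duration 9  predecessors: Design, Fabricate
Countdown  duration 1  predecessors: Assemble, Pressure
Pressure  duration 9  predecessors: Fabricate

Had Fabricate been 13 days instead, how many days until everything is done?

25

Baseline: Design→Fabricate→Assemble→Inspect = 1+11+9+2 = 23 → 23 days.
Fabricate lies on that path, so at 13 days the path becomes 25 days.
The critical path is still Design→Fabricate→Assemble→Inspect; finish is now 25 days.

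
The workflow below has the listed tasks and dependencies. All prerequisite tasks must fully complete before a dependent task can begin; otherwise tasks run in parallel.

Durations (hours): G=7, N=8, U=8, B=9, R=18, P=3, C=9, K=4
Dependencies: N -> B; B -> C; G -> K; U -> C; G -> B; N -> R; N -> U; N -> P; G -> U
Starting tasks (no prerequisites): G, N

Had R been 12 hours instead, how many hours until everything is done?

Baseline: N→R = 8+18 = 26 → 26 hours.
Since R is critical, the -6 change carries straight to that chain (now 20 hours).
New critical path: N→B→C = 8+9+9 = 26 ⇒ 26 hours.

26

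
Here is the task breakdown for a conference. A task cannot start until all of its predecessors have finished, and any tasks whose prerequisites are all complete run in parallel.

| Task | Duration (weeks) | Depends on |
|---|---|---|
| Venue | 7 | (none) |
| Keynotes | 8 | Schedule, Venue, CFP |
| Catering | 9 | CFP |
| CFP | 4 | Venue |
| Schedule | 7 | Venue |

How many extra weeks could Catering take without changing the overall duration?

2

Venue→Schedule→Keynotes = 7+7+8 = 22 sets the makespan at 22 weeks.
The longest chain containing Catering totals 20 weeks.
Slack of Catering = 13 − 11 = 2 weeks.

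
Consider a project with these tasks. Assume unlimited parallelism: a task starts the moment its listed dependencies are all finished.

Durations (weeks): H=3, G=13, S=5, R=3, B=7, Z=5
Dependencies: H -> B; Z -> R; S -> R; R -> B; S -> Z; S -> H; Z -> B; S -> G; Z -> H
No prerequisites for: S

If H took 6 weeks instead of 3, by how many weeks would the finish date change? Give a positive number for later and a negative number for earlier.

3

Actual critical path: S→Z→H→B = 5+5+3+7 = 20 ⇒ 20 weeks.
Since H is critical, the +3 change carries straight to that chain (now 23 weeks).
The critical path is still S→Z→H→B; finish is now 23 weeks.
Change in finish: 23 − 20 = +3 weeks.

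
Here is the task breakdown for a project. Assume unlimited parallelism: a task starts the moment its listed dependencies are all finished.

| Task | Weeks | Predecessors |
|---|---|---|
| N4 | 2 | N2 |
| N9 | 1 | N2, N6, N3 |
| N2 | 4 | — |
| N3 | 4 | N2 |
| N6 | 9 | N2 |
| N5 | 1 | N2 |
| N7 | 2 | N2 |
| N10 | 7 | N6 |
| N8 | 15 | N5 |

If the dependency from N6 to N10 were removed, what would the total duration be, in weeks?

Before: longest chain N2→N5→N8 = 4+1+15 = 20, finish 20.
Without N6→N10, N10's earliest start moves from 13 to 0.
After: N2→N5→N8 = 4+1+15 = 20 → 20 weeks.

20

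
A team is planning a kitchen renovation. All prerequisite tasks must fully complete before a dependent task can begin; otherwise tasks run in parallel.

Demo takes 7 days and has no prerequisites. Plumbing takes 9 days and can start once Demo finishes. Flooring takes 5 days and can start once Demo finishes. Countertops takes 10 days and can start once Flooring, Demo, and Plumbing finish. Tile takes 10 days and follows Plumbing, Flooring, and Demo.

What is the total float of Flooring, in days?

Demo→Plumbing→Countertops = 7+9+10 = 26 sets the makespan at 26 days.
Flooring finishes as early as 12 and must finish by 16.
Slack of Flooring = 11 − 7 = 4 days.

4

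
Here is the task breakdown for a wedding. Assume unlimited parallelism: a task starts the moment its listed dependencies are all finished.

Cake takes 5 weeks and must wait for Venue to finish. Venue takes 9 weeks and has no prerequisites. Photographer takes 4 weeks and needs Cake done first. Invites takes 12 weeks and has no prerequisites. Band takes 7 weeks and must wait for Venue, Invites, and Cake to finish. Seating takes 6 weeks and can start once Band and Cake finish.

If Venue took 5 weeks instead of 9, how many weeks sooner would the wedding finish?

2

Critical path before the change: Venue→Cake→Band→Seating = 9+5+7+6 = 27 giving 27 weeks.
Venue lies on that path, so at 5 weeks the path becomes 23 weeks.
The binding chain switches to Invites→Band→Seating = 12+7+6 = 25; finish 25 weeks.
Change in finish: 25 − 27 = -2 weeks.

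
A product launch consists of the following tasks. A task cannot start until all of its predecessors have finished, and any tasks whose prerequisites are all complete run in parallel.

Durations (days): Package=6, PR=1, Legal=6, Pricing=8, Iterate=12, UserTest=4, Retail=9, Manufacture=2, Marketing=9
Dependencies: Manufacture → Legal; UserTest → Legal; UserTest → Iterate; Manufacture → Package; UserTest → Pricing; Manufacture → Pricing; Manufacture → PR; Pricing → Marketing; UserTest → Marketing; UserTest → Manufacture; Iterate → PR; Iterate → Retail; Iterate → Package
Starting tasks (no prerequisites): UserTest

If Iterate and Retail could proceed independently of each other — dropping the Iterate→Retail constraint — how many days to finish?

With the dependency in place, UserTest→Iterate→Retail = 4+12+9 = 25 sets the finish at 25 days.
Without Iterate→Retail, Retail's earliest start moves from 16 to 0.
After: UserTest→Manufacture→Pricing→Marketing = 4+2+8+9 = 23 → 23 days.

23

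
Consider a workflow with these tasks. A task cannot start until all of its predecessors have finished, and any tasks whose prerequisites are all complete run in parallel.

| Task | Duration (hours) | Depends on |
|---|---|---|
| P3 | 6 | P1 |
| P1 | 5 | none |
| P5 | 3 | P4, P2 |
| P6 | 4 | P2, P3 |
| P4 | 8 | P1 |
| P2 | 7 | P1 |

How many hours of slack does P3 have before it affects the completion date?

1

The longest chain is P1→P2→P6 = 5+7+4 = 16; overall finish 16 hours.
The longest chain containing P3 totals 15 hours.
So P3 can slip 12 − 11 = 1 hour.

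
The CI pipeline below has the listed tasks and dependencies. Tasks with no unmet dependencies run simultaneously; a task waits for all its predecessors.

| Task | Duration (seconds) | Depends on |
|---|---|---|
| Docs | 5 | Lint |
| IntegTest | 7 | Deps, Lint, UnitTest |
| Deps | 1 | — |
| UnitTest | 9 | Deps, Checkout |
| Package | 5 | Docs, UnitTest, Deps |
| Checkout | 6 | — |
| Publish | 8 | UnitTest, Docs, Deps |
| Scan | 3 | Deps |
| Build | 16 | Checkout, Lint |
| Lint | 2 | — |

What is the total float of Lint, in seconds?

The longest chain is Checkout→UnitTest→Publish = 6+9+8 = 23; overall finish 23 seconds.
Lint finishes as early as 2 and must finish by 7.
Float = 23 − 18 = 5.

5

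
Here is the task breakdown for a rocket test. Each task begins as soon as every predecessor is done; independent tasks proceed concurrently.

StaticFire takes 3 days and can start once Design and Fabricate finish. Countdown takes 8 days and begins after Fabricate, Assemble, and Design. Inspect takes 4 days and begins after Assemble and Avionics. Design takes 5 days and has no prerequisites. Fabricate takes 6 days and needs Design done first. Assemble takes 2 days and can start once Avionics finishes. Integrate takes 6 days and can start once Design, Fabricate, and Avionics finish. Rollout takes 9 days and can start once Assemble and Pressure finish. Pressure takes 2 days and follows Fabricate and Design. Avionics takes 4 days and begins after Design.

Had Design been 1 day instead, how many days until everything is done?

18

Critical path before the change: Design→Fabricate→Pressure→Rollout = 5+6+2+9 = 22 giving 22 days.
Since Design is critical, the -4 change carries straight to that chain (now 18 days).
That remains the longest chain; total 18 days.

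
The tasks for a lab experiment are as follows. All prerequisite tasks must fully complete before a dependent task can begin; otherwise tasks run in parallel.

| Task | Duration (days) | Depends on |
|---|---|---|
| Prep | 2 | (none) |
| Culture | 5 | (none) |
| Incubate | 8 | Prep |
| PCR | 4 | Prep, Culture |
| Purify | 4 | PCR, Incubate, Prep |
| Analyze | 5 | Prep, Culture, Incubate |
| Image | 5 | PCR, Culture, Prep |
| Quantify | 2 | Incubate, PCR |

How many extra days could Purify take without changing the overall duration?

1

The longest chain is Prep→Incubate→Analyze = 2+8+5 = 15; overall finish 15 days.
Longest path through Purify: 14 days (earliest finish 14, latest finish 15).
So Purify can slip 15 − 14 = 1 day.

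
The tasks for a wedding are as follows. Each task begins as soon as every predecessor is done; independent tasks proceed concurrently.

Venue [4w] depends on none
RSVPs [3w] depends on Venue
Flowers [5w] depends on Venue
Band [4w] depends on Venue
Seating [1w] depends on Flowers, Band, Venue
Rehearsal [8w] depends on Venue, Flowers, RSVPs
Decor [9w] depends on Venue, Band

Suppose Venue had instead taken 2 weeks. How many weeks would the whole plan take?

15

Baseline: Venue→Flowers→Rehearsal = 4+5+8 = 17 → 17 weeks.
Since Venue is critical, the -2 change carries straight to that chain (now 15 weeks).
The critical path is still Venue→Flowers→Rehearsal; finish is now 15 weeks.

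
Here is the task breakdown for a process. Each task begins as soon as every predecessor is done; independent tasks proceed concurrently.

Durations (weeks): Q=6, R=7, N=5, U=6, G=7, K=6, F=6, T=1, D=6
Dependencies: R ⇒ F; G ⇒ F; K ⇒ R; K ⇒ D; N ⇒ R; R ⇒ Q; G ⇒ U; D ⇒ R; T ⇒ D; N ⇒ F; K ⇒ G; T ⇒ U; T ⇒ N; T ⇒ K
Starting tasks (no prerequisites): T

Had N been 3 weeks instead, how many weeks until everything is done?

As given, the longest chain is T→K→D→R→Q = 1+6+6+7+6 = 26, so the finish is 26 weeks.
The longest path through N is only 19 weeks, so N has float 7.
The critical path is still T→K→D→R→Q; finish is now 26 weeks.

26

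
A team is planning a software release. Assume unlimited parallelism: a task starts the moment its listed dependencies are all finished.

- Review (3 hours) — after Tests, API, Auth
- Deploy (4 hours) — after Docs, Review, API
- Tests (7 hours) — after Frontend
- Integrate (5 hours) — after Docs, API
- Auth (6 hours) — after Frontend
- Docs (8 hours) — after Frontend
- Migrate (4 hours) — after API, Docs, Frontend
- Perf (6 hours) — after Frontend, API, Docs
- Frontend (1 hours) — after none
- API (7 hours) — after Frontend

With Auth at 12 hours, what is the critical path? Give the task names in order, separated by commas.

Baseline: Frontend→API→Review→Deploy = 1+7+3+4 = 15 → 15 hours.
Auth has 1 hour of float (longest path through it is 14).
Now Frontend→Auth→Review→Deploy = 1+12+3+4 = 20 is longest, so the finish becomes 20 hours.

Frontend, Auth, Review, Deploy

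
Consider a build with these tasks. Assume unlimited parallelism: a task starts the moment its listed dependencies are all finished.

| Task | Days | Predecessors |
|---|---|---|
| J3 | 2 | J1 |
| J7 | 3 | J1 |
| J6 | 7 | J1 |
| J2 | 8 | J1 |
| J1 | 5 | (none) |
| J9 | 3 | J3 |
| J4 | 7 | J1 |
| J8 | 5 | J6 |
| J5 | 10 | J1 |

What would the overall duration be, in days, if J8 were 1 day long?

Critical path before the change: J1→J6→J8 = 5+7+5 = 17 giving 17 days.
J8 is on the critical path; changing it to 1 makes that path 13 days.
The binding chain switches to J1→J5 = 5+10 = 15; finish 15 days.

15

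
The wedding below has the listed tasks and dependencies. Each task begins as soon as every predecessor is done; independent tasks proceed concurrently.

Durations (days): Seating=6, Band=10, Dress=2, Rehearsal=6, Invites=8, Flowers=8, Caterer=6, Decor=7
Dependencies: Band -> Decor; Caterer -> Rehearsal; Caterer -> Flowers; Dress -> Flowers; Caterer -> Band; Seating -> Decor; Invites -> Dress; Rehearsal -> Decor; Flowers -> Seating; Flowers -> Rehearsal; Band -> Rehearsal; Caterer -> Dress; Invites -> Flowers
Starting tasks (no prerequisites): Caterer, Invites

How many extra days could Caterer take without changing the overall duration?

2

The longest chain is Invites→Dress→Flowers→Seating→Decor = 8+2+8+6+7 = 31; overall finish 31 days.
Longest path through Caterer: 29 days (earliest finish 6, latest finish 8).
Slack of Caterer = 2 − 0 = 2 days.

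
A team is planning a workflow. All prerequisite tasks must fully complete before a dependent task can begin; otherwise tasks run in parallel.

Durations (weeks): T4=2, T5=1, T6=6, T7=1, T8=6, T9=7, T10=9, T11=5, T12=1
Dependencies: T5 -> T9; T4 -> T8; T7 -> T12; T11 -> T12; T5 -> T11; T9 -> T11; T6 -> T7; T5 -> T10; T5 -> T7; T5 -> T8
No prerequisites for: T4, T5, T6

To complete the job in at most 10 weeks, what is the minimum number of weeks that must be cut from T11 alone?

Current finish: 14 weeks; target: 10.
T11 is on every critical path, so each week cut from T11 cuts the finish by one (this holds down to a finish of 10).
Need 14 − 10 = 4 weeks off T11 → T11 becomes 1 week, finish becomes 10.

4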